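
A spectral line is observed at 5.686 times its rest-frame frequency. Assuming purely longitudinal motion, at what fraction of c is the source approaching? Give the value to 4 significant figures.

f_obs/f_src = √((1+β)/(1−β)) = 5.686  ⇒  (1+β)/(1−β) = 32.3306
β = |1 − D²|/(1 + D²) = |1 − 32.3306|/(1 + 32.3306) = 0.9400

β ≈ 0.9400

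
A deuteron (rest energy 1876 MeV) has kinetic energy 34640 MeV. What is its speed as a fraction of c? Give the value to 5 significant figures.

β ≈ 0.99868

γ = 1 + K/(m₀c²) = 1 + 34640/1876 = 19.46482
β = √(1 − 1/γ²) = 0.99868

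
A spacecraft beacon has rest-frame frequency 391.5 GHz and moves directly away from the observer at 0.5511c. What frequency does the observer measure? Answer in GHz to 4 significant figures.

Relativistic Doppler: f_obs = f_src √((1−β)/(1+β))
= 391.5 × √(0.448900/1.55110) = 391.5 × 0.537966 = 210.6 GHz

f_obs ≈ 210.6 GHz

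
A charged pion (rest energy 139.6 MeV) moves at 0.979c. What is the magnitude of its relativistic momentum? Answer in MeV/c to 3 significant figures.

p ≈ 670 MeV/c

γ = 1/√(1 − 0.979²) = 4.9053
p = γβm₀c = 4.9053 × 0.979 × 139.6 MeV/c = 670 MeV/c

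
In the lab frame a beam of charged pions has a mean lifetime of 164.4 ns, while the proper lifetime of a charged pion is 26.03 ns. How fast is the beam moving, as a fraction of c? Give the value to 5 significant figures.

β ≈ 0.98739

γ = Δt/τ₀ = 164.4/26.03 = 6.315789
β = √(1 − 1/γ²) = √(1 − 1/6.315789²) = 0.98739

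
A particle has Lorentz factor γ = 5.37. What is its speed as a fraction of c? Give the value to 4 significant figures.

β = √(1 − 1/γ²) = √(1 − 1/5.37²) = √(0.965322) = 0.9825

β ≈ 0.9825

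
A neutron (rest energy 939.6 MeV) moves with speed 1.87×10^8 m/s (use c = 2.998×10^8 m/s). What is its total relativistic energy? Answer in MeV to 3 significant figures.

E ≈ 1200 MeV

β = v/c = 1.87×10^8 / 2.998×10^8 = 0.62375
γ = 1/√(1 − 0.62375²) = 1.2794
E = γm₀c² = 1.2794 × 939.6 MeV = 1200 MeV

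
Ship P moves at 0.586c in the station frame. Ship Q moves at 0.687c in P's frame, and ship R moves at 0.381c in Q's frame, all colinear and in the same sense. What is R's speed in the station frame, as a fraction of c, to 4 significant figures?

Compose boost 2: (0.687 + 0.586)/(1 + 0.687×0.586) = 1.273/1.40258 = 0.907612
Compose boost 3: (0.381 + 0.907612)/(1 + 0.381×0.907612) = 1.28861/1.34580 = 0.9575

u ≈ 0.9575c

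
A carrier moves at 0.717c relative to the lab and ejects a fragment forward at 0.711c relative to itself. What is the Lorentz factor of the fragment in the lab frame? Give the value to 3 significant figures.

γ ≈ 3.08

u_lab = (0.711 + 0.717)/(1 + 0.711×0.717) = 1.428/1.50979 = 0.945829
γ = 1/√(1 − 0.945829²) = 3.08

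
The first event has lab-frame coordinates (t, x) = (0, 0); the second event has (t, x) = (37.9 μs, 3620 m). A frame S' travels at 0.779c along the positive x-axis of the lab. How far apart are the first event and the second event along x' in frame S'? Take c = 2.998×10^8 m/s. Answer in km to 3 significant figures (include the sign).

Δx' ≈ -8.34 km

γ = 1/√(1 − 0.779²) = 1.5948
Δx' = γ(Δx − vΔt) = 1.5948 × (3620 m − 0.779×(2.998×10^8 m/s)×37.9×10^-6 s)
= 1.5948 × (-5231.3 m) = -8.34 km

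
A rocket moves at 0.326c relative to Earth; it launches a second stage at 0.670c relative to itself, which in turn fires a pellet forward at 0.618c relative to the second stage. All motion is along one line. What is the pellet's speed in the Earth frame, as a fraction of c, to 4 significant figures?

u ≈ 0.9537c

Compose boost 2: (0.670 + 0.326)/(1 + 0.670×0.326) = 0.9960/1.21842 = 0.817452
Compose boost 3: (0.618 + 0.817452)/(1 + 0.618×0.817452) = 1.43545/1.50519 = 0.9537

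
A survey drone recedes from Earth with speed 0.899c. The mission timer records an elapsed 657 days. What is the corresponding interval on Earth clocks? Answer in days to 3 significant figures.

γ = 1/√(1 − 0.899²) = 2.2834
Time dilation: Δt = γτ₀ = 2.2834 × 657 days = 1500 days

Δt ≈ 1500 days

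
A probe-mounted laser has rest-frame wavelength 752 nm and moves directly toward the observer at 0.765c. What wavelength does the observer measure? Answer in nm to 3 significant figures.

Relativistic Doppler: λ_obs = λ_src √((1−β)/(1+β))
= 752 × √(0.23500/1.7650) = 752 × 0.36489 = 274 nm

λ_obs ≈ 274 nm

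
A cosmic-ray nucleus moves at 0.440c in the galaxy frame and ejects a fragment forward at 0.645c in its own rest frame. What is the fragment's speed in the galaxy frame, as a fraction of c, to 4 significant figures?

u ≈ 0.8451c

Compose boost 2: (0.645 + 0.440)/(1 + 0.645×0.440) = 1.085/1.28380 = 0.8451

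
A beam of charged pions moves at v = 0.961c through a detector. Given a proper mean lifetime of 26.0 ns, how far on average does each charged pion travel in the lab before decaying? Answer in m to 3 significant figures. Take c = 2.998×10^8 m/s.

γ = 1/√(1 − 0.961²) = 3.6160
Dilated lifetime: Δt = γτ₀ = 3.6160 × 26.0 ns = 94.016 ns
d = vΔt = 0.961c × 94.016 ns = 2.8811×10^8 m/s × 9.4016×10^-8 s = 27.1 m

d ≈ 27.1 m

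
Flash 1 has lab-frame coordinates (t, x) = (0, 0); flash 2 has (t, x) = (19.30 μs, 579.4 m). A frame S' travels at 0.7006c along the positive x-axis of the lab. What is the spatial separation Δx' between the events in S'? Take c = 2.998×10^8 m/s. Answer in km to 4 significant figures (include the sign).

Δx' ≈ -4.869 km

γ = 1/√(1 − 0.7006²) = 1.40144
Δx' = γ(Δx − vΔt) = 1.40144 × (579.4 m − 0.7006×(2.998×10^8 m/s)×19.30×10^-6 s)
= 1.40144 × (-3474.37 m) = -4.869 km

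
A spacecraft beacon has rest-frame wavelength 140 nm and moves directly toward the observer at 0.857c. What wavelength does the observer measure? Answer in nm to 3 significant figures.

Relativistic Doppler: λ_obs = λ_src √((1−β)/(1+β))
= 140 × √(0.14300/1.8570) = 140 × 0.27750 = 38.8 nm

λ_obs ≈ 38.8 nm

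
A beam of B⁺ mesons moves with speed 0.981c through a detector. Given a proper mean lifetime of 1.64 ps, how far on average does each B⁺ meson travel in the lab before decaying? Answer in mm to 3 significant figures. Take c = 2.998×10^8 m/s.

γ = 1/√(1 − 0.981²) = 5.1544
Dilated lifetime: Δt = γτ₀ = 5.1544 × 1.64 ps = 8.4533 ps
d = vΔt = 0.981c × 8.4533 ps = 2.9410×10^8 m/s × 8.4533×10^-12 s = 2.49 mm

d ≈ 2.49 mm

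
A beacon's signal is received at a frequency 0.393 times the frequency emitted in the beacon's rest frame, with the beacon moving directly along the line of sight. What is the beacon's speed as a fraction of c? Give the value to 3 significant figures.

f_obs/f_src = √((1−β)/(1+β)) = 0.393  ⇒  (1−β)/(1+β) = 0.15445
β = |1 − D²|/(1 + D²) = |1 − 0.15445|/(1 + 0.15445) = 0.732

β ≈ 0.732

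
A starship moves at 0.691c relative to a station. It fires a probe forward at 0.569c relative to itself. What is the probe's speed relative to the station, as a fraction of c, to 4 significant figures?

u ≈ 0.9044c

Relativistic velocity addition: u = (u' + v)/(1 + u'v/c²)
= (0.569 + 0.691)/(1 + 0.569×0.691) = 1.260/1.39318 = 0.9044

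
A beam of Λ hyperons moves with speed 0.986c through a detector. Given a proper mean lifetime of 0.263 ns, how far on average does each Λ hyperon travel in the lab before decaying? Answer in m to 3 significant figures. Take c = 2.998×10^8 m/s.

d ≈ 0.466 m

γ = 1/√(1 − 0.986²) = 5.9972
Dilated lifetime: Δt = γτ₀ = 5.9972 × 0.263 ns = 1.5773 ns
d = vΔt = 0.986c × 1.5773 ns = 2.9560×10^8 m/s × 1.5773×10^-9 s = 0.466 m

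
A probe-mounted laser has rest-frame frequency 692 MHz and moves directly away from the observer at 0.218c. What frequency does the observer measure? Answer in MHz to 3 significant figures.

f_obs ≈ 554 MHz

Relativistic Doppler: f_obs = f_src √((1−β)/(1+β))
= 692 × √(0.78200/1.2180) = 692 × 0.80127 = 554 MHz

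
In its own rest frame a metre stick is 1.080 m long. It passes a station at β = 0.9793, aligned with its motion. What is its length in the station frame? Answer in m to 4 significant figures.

γ = 1/√(1 − 0.9793²) = 4.94036
Length contraction: L = L₀/γ = 1.080/4.94036 = 0.2186 m

L ≈ 0.2186 m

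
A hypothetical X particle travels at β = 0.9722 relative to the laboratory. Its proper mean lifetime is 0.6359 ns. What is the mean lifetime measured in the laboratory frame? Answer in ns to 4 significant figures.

Δt ≈ 2.716 ns

γ = 1/√(1 − 0.9722²) = 4.27073
Time dilation: Δt = γτ₀ = 4.27073 × 0.6359 ns = 2.716 ns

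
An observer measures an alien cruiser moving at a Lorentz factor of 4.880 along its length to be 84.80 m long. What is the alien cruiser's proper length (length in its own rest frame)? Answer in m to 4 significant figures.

γ = 4.880 (given)
L₀ = γL = 4.880 × 84.80 = 413.8 m

L₀ ≈ 413.8 m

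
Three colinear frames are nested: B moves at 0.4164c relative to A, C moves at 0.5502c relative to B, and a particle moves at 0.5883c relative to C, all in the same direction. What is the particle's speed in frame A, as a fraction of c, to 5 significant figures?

Compose boost 2: (0.5502 + 0.4164)/(1 + 0.5502×0.4164) = 0.96660/1.229103 = 0.7864270
Compose boost 3: (0.5883 + 0.7864270)/(1 + 0.5883×0.7864270) = 1.374727/1.462655 = 0.93988

u ≈ 0.93988c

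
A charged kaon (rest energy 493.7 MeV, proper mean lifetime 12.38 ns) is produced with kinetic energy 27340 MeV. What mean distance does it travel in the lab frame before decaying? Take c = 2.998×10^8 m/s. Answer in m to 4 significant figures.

d ≈ 209.2 m

γ = 1 + K/(m₀c²) = 1 + 27340/493.7 = 56.3778
β = √(1 − 1/γ²) = 0.999843
Dilated lifetime: γτ₀ = 56.3778 × 12.38 ns = 697.957 ns
d = βc·γτ₀ = 0.999843 × (2.998×10^8 m/s) × 6.97957×10^-7 s = 209.2 m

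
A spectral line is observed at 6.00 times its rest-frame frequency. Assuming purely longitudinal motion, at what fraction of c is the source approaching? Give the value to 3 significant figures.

f_obs/f_src = √((1+β)/(1−β)) = 6.00  ⇒  (1+β)/(1−β) = 36.000
β = |1 − D²|/(1 + D²) = |1 − 36.000|/(1 + 36.000) = 0.946

β ≈ 0.946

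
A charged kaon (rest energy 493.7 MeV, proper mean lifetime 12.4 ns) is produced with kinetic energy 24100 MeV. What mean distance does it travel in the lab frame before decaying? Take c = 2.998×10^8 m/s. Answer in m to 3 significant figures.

d ≈ 185 m

γ = 1 + K/(m₀c²) = 1 + 24100/493.7 = 49.815
β = √(1 − 1/γ²) = 0.99980
Dilated lifetime: γτ₀ = 49.815 × 12.4 ns = 617.71 ns
d = βc·γτ₀ = 0.99980 × (2.998×10^8 m/s) × 6.1771×10^-7 s = 185 m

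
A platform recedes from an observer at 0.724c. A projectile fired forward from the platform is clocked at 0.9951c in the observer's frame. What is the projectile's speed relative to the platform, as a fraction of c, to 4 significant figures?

u' ≈ 0.9698c

Inverse velocity addition: u' = (u − v)/(1 − uv/c²)
= (0.9951 − 0.724)/(1 − 0.9951×0.724) = 0.2711/0.279548 = 0.9698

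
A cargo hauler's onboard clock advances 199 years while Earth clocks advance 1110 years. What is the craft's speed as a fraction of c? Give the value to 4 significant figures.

γ = Δt/τ₀ = 1110/199 = 5.57789
β = √(1 − 1/γ²) = √(1 − 1/5.57789²) = 0.9838

β ≈ 0.9838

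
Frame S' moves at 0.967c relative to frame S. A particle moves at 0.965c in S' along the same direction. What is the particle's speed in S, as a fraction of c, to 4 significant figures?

u ≈ 0.9994c

Relativistic velocity addition: u = (u' + v)/(1 + u'v/c²)
= (0.965 + 0.967)/(1 + 0.965×0.967) = 1.932/1.93315 = 0.9994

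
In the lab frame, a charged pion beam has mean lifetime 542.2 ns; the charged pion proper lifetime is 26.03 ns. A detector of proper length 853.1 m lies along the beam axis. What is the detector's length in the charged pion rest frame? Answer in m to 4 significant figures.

Time dilation ⇒ γ = Δt/τ₀ = 542.2/26.03 = 20.8298
Length contraction: L = L₀/γ = 853.1/20.8298 = 40.96 m

L ≈ 40.96 m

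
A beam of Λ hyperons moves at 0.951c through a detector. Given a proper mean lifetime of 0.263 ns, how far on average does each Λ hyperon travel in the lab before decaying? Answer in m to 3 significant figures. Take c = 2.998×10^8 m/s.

γ = 1/√(1 − 0.951²) = 3.2342
Dilated lifetime: Δt = γτ₀ = 3.2342 × 0.263 ns = 0.85061 ns
d = vΔt = 0.951c × 0.85061 ns = 2.8511×10^8 m/s × 8.5061×10^-10 s = 0.243 m

d ≈ 0.243 m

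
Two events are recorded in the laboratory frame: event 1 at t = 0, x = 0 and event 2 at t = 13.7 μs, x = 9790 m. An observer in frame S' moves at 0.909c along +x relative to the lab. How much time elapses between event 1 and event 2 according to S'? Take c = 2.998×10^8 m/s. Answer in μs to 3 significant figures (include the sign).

γ = 1/√(1 − 0.909²) = 2.3993
Δt' = γ(Δt − vΔx/c²) = 2.3993 × (13.7 μs − 0.909×9790 m / (2.998×10^8 m/s))
= 2.3993 × (-15.983 μs) = -38.3 μs

Δt' ≈ -38.3 μs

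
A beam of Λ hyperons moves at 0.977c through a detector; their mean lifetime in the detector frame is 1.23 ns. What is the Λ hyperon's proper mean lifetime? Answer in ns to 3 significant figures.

τ₀ ≈ 0.262 ns

γ = 1/√(1 − 0.977²) = 4.6896
Proper time: τ₀ = Δt/γ = 1.23/4.6896 = 0.262 ns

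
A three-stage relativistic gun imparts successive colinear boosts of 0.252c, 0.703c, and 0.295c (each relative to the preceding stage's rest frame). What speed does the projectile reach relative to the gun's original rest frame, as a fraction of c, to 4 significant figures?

Compose boost 2: (0.703 + 0.252)/(1 + 0.703×0.252) = 0.9550/1.17716 = 0.811277
Compose boost 3: (0.295 + 0.811277)/(1 + 0.295×0.811277) = 1.10628/1.23933 = 0.8926

u ≈ 0.8926c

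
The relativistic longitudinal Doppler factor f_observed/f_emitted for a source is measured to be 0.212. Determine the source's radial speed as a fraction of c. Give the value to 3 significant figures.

f_obs/f_src = √((1−β)/(1+β)) = 0.212  ⇒  (1−β)/(1+β) = 0.044944
β = |1 − D²|/(1 + D²) = |1 − 0.044944|/(1 + 0.044944) = 0.914

β ≈ 0.914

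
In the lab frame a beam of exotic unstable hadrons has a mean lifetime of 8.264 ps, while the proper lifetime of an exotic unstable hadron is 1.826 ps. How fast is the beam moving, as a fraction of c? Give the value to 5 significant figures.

γ = Δt/τ₀ = 8.264/1.826 = 4.525739
β = √(1 − 1/γ²) = √(1 − 1/4.525739²) = 0.97528

β ≈ 0.97528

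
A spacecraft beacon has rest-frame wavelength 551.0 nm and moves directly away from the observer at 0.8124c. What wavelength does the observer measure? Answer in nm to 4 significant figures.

λ_obs ≈ 1713 nm

Relativistic Doppler: λ_obs = λ_src √((1+β)/(1−β))
= 551.0 × √(1.81240/0.187600) = 551.0 × 3.10821 = 1713 nm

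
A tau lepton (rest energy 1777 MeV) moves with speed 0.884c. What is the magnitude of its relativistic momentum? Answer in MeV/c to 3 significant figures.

p ≈ 3360 MeV/c

γ = 1/√(1 − 0.884²) = 2.1391
p = γβm₀c = 2.1391 × 0.884 × 1777 MeV/c = 3360 MeV/c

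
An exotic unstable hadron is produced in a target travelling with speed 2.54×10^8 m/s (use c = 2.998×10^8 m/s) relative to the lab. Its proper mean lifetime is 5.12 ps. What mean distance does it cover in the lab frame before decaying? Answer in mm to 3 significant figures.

d ≈ 2.45 mm

β = v/c = 2.54×10^8 / 2.998×10^8 = 0.84723
γ = 1/√(1 − 0.84723²) = 1.8824
Dilated lifetime: Δt = γτ₀ = 1.8824 × 5.12 ps = 9.6381 ps
d = vΔt = 0.84723c × 9.6381 ps = 2.5400×10^8 m/s × 9.6381×10^-12 s = 2.45 mm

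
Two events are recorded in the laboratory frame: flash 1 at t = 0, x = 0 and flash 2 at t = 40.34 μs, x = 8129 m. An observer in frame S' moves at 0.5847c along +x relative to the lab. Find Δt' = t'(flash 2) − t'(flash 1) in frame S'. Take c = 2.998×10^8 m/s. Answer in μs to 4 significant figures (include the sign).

γ = 1/√(1 − 0.5847²) = 1.23267
Δt' = γ(Δt − vΔx/c²) = 1.23267 × (40.34 μs − 0.5847×8129 m / (2.998×10^8 m/s))
= 1.23267 × (24.4860 μs) = 30.18 μs

Δt' ≈ 30.18 μs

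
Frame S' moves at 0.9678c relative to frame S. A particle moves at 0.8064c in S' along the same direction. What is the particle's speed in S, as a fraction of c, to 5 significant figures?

u ≈ 0.99650c

Relativistic velocity addition: u = (u' + v)/(1 + u'v/c²)
= (0.8064 + 0.9678)/(1 + 0.8064×0.9678) = 1.7742/1.780434 = 0.99650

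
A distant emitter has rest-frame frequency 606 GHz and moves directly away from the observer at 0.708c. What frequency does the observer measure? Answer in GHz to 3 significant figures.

f_obs ≈ 251 GHz

Relativistic Doppler: f_obs = f_src √((1−β)/(1+β))
= 606 × √(0.29200/1.7080) = 606 × 0.41347 = 251 GHz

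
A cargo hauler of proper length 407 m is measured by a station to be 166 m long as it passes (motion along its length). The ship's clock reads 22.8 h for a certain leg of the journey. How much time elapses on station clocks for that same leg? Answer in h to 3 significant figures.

Length contraction ⇒ γ = L₀/L = 407/166 = 2.4518
Time dilation: Δt = γτ₀ = 2.4518 × 22.8 h = 55.9 h

Δt ≈ 55.9 h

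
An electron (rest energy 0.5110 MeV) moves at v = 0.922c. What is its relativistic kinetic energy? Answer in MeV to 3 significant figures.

γ = 1/√(1 − 0.922²) = 2.5827
K = (γ − 1)m₀c² = (2.5827 − 1) × 0.5110 MeV = 1.5827 × 0.5110 MeV = 0.809 MeV

K ≈ 0.809 MeV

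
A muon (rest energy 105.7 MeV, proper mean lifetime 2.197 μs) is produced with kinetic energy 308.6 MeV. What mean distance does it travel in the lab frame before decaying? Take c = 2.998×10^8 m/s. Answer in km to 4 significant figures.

d ≈ 2.496 km

γ = 1 + K/(m₀c²) = 1 + 308.6/105.7 = 3.91958
β = √(1 − 1/γ²) = 0.966907
Dilated lifetime: γτ₀ = 3.91958 × 2.197 μs = 8.61133 μs
d = βc·γτ₀ = 0.966907 × (2.998×10^8 m/s) × 8.61133×10^-6 s = 2.496 km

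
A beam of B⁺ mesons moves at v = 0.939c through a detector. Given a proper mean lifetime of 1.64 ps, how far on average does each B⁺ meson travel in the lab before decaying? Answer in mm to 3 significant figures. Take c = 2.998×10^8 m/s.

γ = 1/√(1 − 0.939²) = 2.9077
Dilated lifetime: Δt = γτ₀ = 2.9077 × 1.64 ps = 4.7686 ps
d = vΔt = 0.939c × 4.7686 ps = 2.8151×10^8 m/s × 4.7686×10^-12 s = 1.34 mm

d ≈ 1.34 mm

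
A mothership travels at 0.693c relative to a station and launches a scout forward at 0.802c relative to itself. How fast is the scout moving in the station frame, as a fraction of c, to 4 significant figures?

u ≈ 0.9609c

Compose boost 2: (0.802 + 0.693)/(1 + 0.802×0.693) = 1.495/1.55579 = 0.9609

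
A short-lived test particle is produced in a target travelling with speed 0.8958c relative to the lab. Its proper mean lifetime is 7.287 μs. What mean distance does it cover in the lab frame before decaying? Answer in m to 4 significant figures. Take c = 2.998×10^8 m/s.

γ = 1/√(1 − 0.8958²) = 2.24993
Dilated lifetime: Δt = γτ₀ = 2.24993 × 7.287 μs = 16.3953 μs
d = vΔt = 0.8958c × 16.3953 μs = 2.68561×10^8 m/s × 1.63953×10^-5 s = 4403 m

d ≈ 4403 m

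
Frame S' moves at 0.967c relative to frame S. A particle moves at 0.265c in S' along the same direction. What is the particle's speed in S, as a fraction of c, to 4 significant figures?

u ≈ 0.9807c

Relativistic velocity addition: u = (u' + v)/(1 + u'v/c²)
= (0.265 + 0.967)/(1 + 0.265×0.967) = 1.232/1.25625 = 0.9807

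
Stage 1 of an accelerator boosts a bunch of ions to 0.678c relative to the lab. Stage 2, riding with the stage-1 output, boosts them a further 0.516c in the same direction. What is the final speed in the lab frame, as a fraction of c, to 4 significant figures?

Compose boost 2: (0.516 + 0.678)/(1 + 0.516×0.678) = 1.194/1.34985 = 0.8845

u ≈ 0.8845c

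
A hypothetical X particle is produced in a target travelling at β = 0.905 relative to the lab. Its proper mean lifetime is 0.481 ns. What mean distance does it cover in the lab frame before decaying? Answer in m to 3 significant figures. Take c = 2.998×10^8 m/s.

γ = 1/√(1 − 0.905²) = 2.3507
Dilated lifetime: Δt = γτ₀ = 2.3507 × 0.481 ns = 1.1307 ns
d = vΔt = 0.905c × 1.1307 ns = 2.7132×10^8 m/s × 1.1307×10^-9 s = 0.307 m

d ≈ 0.307 m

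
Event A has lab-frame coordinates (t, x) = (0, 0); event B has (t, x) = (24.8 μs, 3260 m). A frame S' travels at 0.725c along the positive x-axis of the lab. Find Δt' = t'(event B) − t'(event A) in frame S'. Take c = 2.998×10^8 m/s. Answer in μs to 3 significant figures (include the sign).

Δt' ≈ 24.6 μs

γ = 1/√(1 − 0.725²) = 1.4519
Δt' = γ(Δt − vΔx/c²) = 1.4519 × (24.8 μs − 0.725×3260 m / (2.998×10^8 m/s))
= 1.4519 × (16.916 μs) = 24.6 μs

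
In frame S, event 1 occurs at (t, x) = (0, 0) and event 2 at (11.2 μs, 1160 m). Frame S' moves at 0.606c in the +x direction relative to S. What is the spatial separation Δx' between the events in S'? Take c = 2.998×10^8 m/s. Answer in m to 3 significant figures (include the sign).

Δx' ≈ -1100 m

γ = 1/√(1 − 0.606²) = 1.2571
Δx' = γ(Δx − vΔt) = 1.2571 × (1160 m − 0.606×(2.998×10^8 m/s)×11.2×10^-6 s)
= 1.2571 × (-874.80 m) = -1100 m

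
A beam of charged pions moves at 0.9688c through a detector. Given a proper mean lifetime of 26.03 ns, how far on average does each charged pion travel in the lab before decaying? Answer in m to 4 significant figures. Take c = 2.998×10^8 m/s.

γ = 1/√(1 − 0.9688²) = 4.03480
Dilated lifetime: Δt = γτ₀ = 4.03480 × 26.03 ns = 105.026 ns
d = vΔt = 0.9688c × 105.026 ns = 2.90446×10^8 m/s × 1.05026×10^-7 s = 30.50 m

d ≈ 30.50 m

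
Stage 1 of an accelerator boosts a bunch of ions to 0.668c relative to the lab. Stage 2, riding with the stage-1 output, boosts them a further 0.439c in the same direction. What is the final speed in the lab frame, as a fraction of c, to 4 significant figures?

u ≈ 0.8560c

Compose boost 2: (0.439 + 0.668)/(1 + 0.439×0.668) = 1.107/1.29325 = 0.8560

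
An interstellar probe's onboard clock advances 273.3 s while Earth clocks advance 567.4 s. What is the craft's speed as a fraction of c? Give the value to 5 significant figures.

β ≈ 0.87635

γ = Δt/τ₀ = 567.4/273.3 = 2.076107
β = √(1 − 1/γ²) = √(1 − 1/2.076107²) = 0.87635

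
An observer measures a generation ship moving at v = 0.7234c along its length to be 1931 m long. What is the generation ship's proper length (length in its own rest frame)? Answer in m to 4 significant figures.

γ = 1/√(1 − 0.7234²) = 1.44837
L₀ = γL = 1.44837 × 1931 = 2797 m

L₀ ≈ 2797 m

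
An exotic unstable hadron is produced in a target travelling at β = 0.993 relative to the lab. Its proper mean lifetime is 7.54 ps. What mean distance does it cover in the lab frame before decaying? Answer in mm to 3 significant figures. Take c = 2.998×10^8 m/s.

d ≈ 19.0 mm

γ = 1/√(1 − 0.993²) = 8.4664
Dilated lifetime: Δt = γτ₀ = 8.4664 × 7.54 ps = 63.836 ps
d = vΔt = 0.993c × 63.836 ps = 2.9770×10^8 m/s × 6.3836×10^-11 s = 19.0 mm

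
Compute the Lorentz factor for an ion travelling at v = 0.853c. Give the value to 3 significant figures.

γ = 1/√(1 − β²) = 1/√(1 − 0.853²) = 1/√(0.27239) = 1.92

γ ≈ 1.92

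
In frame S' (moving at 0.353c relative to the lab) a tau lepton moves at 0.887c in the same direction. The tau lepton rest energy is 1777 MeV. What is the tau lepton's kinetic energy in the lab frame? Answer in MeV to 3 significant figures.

K ≈ 3620 MeV

u_lab = (0.887 + 0.353)/(1 + 0.887×0.353) = 0.944322
γ = 1/√(1 − 0.944322²) = 3.0393
K = (γ − 1)m₀c² = (3.0393 − 1) × 1777 = 2.0393 × 1777 = 3620 MeV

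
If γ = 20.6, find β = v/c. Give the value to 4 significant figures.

β ≈ 0.9988

β = √(1 − 1/γ²) = √(1 − 1/20.6²) = √(0.997644) = 0.9988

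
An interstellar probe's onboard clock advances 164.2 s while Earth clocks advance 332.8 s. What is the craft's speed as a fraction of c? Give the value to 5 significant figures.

γ = Δt/τ₀ = 332.8/164.2 = 2.026797
β = √(1 − 1/γ²) = √(1 − 1/2.026797²) = 0.86981

β ≈ 0.86981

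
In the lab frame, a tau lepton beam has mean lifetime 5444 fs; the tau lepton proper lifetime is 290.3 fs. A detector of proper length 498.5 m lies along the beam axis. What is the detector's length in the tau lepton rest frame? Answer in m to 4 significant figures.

L ≈ 26.58 m

Time dilation ⇒ γ = Δt/τ₀ = 5444/290.3 = 18.7530
Length contraction: L = L₀/γ = 498.5/18.7530 = 26.58 m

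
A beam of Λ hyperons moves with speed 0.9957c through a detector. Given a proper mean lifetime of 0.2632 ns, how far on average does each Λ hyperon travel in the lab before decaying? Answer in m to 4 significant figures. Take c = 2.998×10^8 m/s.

γ = 1/√(1 − 0.9957²) = 10.7949
Dilated lifetime: Δt = γτ₀ = 10.7949 × 0.2632 ns = 2.84121 ns
d = vΔt = 0.9957c × 2.84121 ns = 2.98511×10^8 m/s × 2.84121×10^-9 s = 0.8481 m

d ≈ 0.8481 m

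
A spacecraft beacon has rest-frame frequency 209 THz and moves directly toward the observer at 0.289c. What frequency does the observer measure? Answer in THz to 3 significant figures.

Relativistic Doppler: f_obs = f_src √((1+β)/(1−β))
= 209 × √(1.2890/0.71100) = 209 × 1.3465 = 281 THz

f_obs ≈ 281 THz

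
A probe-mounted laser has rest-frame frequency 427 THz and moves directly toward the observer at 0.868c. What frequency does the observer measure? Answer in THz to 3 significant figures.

f_obs ≈ 1610 THz

Relativistic Doppler: f_obs = f_src √((1+β)/(1−β))
= 427 × √(1.8680/0.13200) = 427 × 3.7618 = 1610 THz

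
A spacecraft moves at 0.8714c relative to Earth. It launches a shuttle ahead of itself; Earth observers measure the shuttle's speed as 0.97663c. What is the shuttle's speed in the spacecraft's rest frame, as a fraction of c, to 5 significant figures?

u' ≈ 0.70641c

Inverse velocity addition: u' = (u − v)/(1 − uv/c²)
= (0.97663 − 0.8714)/(1 − 0.97663×0.8714) = 0.10523/0.1489646 = 0.70641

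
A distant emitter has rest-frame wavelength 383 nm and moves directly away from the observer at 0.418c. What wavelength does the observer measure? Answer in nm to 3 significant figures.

Relativistic Doppler: λ_obs = λ_src √((1+β)/(1−β))
= 383 × √(1.4180/0.58200) = 383 × 1.5609 = 598 nm

λ_obs ≈ 598 nm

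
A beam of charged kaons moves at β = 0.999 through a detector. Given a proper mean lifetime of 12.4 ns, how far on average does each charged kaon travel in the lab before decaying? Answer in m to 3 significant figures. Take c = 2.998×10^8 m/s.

γ = 1/√(1 − 0.999²) = 22.366
Dilated lifetime: Δt = γτ₀ = 22.366 × 12.4 ns = 277.34 ns
d = vΔt = 0.999c × 277.34 ns = 2.9950×10^8 m/s × 2.7734×10^-7 s = 83.1 m

d ≈ 83.1 m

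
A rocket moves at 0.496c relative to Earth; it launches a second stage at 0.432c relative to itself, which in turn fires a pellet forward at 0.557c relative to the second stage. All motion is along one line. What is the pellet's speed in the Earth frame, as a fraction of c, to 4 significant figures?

u ≈ 0.9267c

Compose boost 2: (0.432 + 0.496)/(1 + 0.432×0.496) = 0.9280/1.21427 = 0.764244
Compose boost 3: (0.557 + 0.764244)/(1 + 0.557×0.764244) = 1.32124/1.42568 = 0.9267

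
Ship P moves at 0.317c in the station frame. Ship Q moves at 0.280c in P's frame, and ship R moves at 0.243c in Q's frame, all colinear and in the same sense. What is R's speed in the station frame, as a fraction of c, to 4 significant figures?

u ≈ 0.6983c

Compose boost 2: (0.280 + 0.317)/(1 + 0.280×0.317) = 0.5970/1.08876 = 0.548330
Compose boost 3: (0.243 + 0.548330)/(1 + 0.243×0.548330) = 0.791330/1.13324 = 0.6983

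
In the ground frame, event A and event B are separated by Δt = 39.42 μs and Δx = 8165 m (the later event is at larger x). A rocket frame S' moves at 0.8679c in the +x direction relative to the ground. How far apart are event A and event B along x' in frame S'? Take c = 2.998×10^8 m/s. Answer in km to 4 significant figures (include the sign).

γ = 1/√(1 − 0.8679²) = 2.01313
Δx' = γ(Δx − vΔt) = 2.01313 × (8165 m − 0.8679×(2.998×10^8 m/s)×39.42×10^-6 s)
= 2.01313 × (-2091.94 m) = -4.211 km

Δx' ≈ -4.211 km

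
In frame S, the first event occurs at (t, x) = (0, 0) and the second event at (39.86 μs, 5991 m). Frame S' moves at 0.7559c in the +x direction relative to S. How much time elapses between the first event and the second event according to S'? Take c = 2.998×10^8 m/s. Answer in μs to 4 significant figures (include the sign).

γ = 1/√(1 − 0.7559²) = 1.52745
Δt' = γ(Δt − vΔx/c²) = 1.52745 × (39.86 μs − 0.7559×5991 m / (2.998×10^8 m/s))
= 1.52745 × (24.7546 μs) = 37.81 μs

Δt' ≈ 37.81 μs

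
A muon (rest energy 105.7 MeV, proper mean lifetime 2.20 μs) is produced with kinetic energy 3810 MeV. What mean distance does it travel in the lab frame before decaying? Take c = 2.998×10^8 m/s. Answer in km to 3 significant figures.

γ = 1 + K/(m₀c²) = 1 + 3810/105.7 = 37.045
β = √(1 − 1/γ²) = 0.99964
Dilated lifetime: γτ₀ = 37.045 × 2.20 μs = 81.500 μs
d = βc·γτ₀ = 0.99964 × (2.998×10^8 m/s) × 8.1500×10^-5 s = 24.4 km

d ≈ 24.4 km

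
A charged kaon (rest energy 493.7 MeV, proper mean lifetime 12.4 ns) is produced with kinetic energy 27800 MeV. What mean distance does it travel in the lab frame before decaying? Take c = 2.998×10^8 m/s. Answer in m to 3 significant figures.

d ≈ 213 m

γ = 1 + K/(m₀c²) = 1 + 27800/493.7 = 57.309
β = √(1 − 1/γ²) = 0.99985
Dilated lifetime: γτ₀ = 57.309 × 12.4 ns = 710.64 ns
d = βc·γτ₀ = 0.99985 × (2.998×10^8 m/s) × 7.1064×10^-7 s = 213 m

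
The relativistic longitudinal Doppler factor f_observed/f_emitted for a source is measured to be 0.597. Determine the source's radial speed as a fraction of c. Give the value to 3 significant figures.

β ≈ 0.474

f_obs/f_src = √((1−β)/(1+β)) = 0.597  ⇒  (1−β)/(1+β) = 0.35641
β = |1 − D²|/(1 + D²) = |1 − 0.35641|/(1 + 0.35641) = 0.474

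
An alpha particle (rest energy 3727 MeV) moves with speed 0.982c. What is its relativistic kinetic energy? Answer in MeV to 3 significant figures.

K ≈ 16000 MeV

γ = 1/√(1 − 0.982²) = 5.2943
K = (γ − 1)m₀c² = (5.2943 − 1) × 3727 MeV = 4.2943 × 3727 MeV = 16000 MeV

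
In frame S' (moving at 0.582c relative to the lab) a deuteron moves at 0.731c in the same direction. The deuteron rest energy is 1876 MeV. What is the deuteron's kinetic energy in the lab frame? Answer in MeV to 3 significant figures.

K ≈ 2940 MeV

u_lab = (0.731 + 0.582)/(1 + 0.731×0.582) = 0.921118
γ = 1/√(1 − 0.921118²) = 2.5688
K = (γ − 1)m₀c² = (2.5688 − 1) × 1876 = 1.5688 × 1876 = 2940 MeV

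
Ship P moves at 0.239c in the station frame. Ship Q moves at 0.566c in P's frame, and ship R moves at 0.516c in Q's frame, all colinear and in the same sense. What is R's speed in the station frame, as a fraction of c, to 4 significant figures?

u ≈ 0.8969c

Compose boost 2: (0.566 + 0.239)/(1 + 0.566×0.239) = 0.8050/1.13527 = 0.709080
Compose boost 3: (0.516 + 0.709080)/(1 + 0.516×0.709080) = 1.22508/1.36589 = 0.8969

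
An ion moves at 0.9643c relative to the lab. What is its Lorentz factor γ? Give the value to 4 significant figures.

γ = 1/√(1 − β²) = 1/√(1 − 0.9643²) = 1/√(0.0701255) = 3.776

γ ≈ 3.776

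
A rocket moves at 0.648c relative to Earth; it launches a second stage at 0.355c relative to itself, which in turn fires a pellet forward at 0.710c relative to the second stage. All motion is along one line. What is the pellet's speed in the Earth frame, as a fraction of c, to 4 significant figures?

u ≈ 0.9661c

Compose boost 2: (0.355 + 0.648)/(1 + 0.355×0.648) = 1.003/1.23004 = 0.815421
Compose boost 3: (0.710 + 0.815421)/(1 + 0.710×0.815421) = 1.52542/1.57895 = 0.9661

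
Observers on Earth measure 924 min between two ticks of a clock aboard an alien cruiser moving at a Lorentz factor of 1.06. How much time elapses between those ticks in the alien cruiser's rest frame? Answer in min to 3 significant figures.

τ₀ ≈ 872 min

γ = 1.06 (given)
Proper time: τ₀ = Δt/γ = 924/1.06 = 872 min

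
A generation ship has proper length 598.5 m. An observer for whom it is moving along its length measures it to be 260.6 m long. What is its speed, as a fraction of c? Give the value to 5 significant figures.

β ≈ 0.90023

γ = L₀/L = 598.5/260.6 = 2.296623
β = √(1 − 1/γ²) = 0.90023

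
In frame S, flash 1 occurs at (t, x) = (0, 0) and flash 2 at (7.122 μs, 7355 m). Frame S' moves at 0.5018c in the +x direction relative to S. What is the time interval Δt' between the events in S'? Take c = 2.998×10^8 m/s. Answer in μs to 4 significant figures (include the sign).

Δt' ≈ -5.999 μs

γ = 1/√(1 − 0.5018²) = 1.15609
Δt' = γ(Δt − vΔx/c²) = 1.15609 × (7.122 μs − 0.5018×7355 m / (2.998×10^8 m/s))
= 1.15609 × (-5.18867 μs) = -5.999 μs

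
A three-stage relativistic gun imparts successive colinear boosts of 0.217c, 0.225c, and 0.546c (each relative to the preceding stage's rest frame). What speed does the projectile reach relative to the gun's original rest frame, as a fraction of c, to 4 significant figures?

u ≈ 0.7865c

Compose boost 2: (0.225 + 0.217)/(1 + 0.225×0.217) = 0.4420/1.04882 = 0.421424
Compose boost 3: (0.546 + 0.421424)/(1 + 0.546×0.421424) = 0.967424/1.23010 = 0.7865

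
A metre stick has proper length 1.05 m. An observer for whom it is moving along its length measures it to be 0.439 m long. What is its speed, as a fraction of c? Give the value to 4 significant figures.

γ = L₀/L = 1.05/0.439 = 2.39180
β = √(1 − 1/γ²) = 0.9084

β ≈ 0.9084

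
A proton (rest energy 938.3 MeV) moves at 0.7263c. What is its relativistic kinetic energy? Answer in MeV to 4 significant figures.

γ = 1/√(1 − 0.7263²) = 1.45480
K = (γ − 1)m₀c² = (1.45480 − 1) × 938.3 MeV = 0.454804 × 938.3 MeV = 426.7 MeV

K ≈ 426.7 MeV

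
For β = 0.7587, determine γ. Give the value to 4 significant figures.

γ ≈ 1.535

γ = 1/√(1 − β²) = 1/√(1 − 0.7587²) = 1/√(0.424374) = 1.535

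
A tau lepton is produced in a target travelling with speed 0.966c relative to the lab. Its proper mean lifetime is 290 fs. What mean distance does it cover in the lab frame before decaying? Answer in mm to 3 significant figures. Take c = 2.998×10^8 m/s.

d ≈ 0.325 mm

γ = 1/√(1 − 0.966²) = 3.8678
Dilated lifetime: Δt = γτ₀ = 3.8678 × 290 fs = 1121.7 fs
d = vΔt = 0.966c × 1121.7 fs = 2.8961×10^8 m/s × 1.1217×10^-12 s = 0.325 mm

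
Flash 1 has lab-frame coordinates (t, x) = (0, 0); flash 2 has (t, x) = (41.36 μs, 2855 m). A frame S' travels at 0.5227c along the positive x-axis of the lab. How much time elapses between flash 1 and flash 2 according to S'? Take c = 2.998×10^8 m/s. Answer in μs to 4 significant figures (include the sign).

γ = 1/√(1 − 0.5227²) = 1.17300
Δt' = γ(Δt − vΔx/c²) = 1.17300 × (41.36 μs − 0.5227×2855 m / (2.998×10^8 m/s))
= 1.17300 × (36.3823 μs) = 42.68 μs

Δt' ≈ 42.68 μs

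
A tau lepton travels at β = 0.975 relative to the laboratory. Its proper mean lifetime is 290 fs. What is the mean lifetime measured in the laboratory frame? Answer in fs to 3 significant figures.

γ = 1/√(1 − 0.975²) = 4.5004
Time dilation: Δt = γτ₀ = 4.5004 × 290 fs = 1310 fs

Δt ≈ 1310 fs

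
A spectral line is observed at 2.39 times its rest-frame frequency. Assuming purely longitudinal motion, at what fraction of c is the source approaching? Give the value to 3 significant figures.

f_obs/f_src = √((1+β)/(1−β)) = 2.39  ⇒  (1+β)/(1−β) = 5.7121
β = |1 − D²|/(1 + D²) = |1 − 5.7121|/(1 + 5.7121) = 0.702

β ≈ 0.702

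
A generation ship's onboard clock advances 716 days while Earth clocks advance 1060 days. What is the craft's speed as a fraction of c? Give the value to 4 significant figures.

β ≈ 0.7374

γ = Δt/τ₀ = 1060/716 = 1.48045
β = √(1 − 1/γ²) = √(1 − 1/1.48045²) = 0.7374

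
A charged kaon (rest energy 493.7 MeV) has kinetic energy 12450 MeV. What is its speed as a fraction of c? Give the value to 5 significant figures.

β ≈ 0.99927

γ = 1 + K/(m₀c²) = 1 + 12450/493.7 = 26.21774
β = √(1 − 1/γ²) = 0.99927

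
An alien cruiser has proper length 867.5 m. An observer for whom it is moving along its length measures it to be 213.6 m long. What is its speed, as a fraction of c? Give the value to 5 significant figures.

β ≈ 0.96921

γ = L₀/L = 867.5/213.6 = 4.061330
β = √(1 − 1/γ²) = 0.96921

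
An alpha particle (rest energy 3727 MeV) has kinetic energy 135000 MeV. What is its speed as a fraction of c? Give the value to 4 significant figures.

β ≈ 0.9996

γ = 1 + K/(m₀c²) = 1 + 135000/3727 = 37.2222
β = √(1 − 1/γ²) = 0.9996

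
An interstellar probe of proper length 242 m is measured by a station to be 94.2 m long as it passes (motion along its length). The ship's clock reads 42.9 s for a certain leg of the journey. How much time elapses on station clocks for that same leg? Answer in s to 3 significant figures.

Length contraction ⇒ γ = L₀/L = 242/94.2 = 2.5690
Time dilation: Δt = γτ₀ = 2.5690 × 42.9 s = 110 s

Δt ≈ 110 s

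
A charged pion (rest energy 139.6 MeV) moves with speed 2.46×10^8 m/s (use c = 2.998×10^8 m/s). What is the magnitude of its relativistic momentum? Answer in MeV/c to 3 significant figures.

p ≈ 200 MeV/c

β = v/c = 2.46×10^8 / 2.998×10^8 = 0.82055
γ = 1/√(1 − 0.82055²) = 1.7495
p = γβm₀c = 1.7495 × 0.82055 × 139.6 MeV/c = 200 MeV/c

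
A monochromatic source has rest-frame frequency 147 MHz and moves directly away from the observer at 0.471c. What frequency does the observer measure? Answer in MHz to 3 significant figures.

f_obs ≈ 88.2 MHz

Relativistic Doppler: f_obs = f_src √((1−β)/(1+β))
= 147 × √(0.52900/1.4710) = 147 × 0.59968 = 88.2 MHz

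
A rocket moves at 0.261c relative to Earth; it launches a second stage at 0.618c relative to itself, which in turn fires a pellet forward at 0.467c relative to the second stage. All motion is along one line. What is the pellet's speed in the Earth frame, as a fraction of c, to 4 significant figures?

u ≈ 0.9043c

Compose boost 2: (0.618 + 0.261)/(1 + 0.618×0.261) = 0.8790/1.16130 = 0.756912
Compose boost 3: (0.467 + 0.756912)/(1 + 0.467×0.756912) = 1.22391/1.35348 = 0.9043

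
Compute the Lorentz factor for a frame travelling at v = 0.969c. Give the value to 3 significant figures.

γ ≈ 4.05

γ = 1/√(1 − β²) = 1/√(1 − 0.969²) = 1/√(0.061039) = 4.05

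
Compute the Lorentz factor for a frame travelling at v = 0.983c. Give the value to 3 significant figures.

γ ≈ 5.45

γ = 1/√(1 − β²) = 1/√(1 − 0.983²) = 1/√(0.033711) = 5.45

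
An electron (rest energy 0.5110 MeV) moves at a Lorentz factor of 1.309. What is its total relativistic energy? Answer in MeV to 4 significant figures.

E ≈ 0.6689 MeV

γ = 1.309 (given)
E = γm₀c² = 1.309 × 0.5110 MeV = 0.6689 MeV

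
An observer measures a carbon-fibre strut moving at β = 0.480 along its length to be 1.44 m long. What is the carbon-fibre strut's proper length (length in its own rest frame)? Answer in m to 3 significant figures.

γ = 1/√(1 − 0.480²) = 1.1399
L₀ = γL = 1.1399 × 1.44 = 1.64 m

L₀ ≈ 1.64 m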